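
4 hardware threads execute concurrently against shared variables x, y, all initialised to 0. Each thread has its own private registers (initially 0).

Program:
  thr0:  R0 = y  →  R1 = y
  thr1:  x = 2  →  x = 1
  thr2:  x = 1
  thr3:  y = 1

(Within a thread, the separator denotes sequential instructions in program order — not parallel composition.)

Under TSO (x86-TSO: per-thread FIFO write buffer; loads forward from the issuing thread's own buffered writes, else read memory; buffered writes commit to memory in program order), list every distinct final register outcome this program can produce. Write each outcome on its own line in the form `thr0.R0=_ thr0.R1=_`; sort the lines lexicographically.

thr0.R0=0 thr0.R1=0
thr0.R0=0 thr0.R1=1
thr0.R0=1 thr0.R1=1

outcome vector order: (thr0.R0,thr0.R1)
|TSO outcomes| = 3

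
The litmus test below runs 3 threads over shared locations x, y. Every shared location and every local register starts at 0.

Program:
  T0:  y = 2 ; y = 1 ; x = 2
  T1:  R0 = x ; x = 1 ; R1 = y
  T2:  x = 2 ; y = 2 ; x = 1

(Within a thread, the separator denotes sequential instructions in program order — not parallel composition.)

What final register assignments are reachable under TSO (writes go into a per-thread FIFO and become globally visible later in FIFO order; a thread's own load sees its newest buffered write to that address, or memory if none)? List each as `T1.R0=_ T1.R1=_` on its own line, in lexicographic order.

outcome vector order: (T1.R0,T1.R1)
|TSO outcomes| = 8

T1.R0=0 T1.R1=0
T1.R0=0 T1.R1=1
T1.R0=0 T1.R1=2
T1.R0=1 T1.R1=1
T1.R0=1 T1.R1=2
T1.R0=2 T1.R1=0
T1.R0=2 T1.R1=1
T1.R0=2 T1.R1=2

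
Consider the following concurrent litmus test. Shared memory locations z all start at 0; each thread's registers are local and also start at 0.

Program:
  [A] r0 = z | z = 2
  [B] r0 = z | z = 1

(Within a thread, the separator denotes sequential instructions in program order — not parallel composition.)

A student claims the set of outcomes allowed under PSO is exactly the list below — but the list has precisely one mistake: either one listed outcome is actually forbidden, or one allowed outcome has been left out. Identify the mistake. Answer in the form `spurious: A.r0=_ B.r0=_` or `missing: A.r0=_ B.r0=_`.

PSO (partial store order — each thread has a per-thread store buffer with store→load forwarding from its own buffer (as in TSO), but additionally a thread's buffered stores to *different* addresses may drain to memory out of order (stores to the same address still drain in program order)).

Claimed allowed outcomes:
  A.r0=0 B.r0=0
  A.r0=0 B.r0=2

outcome vector order: (A.r0,B.r0)
PSO (3): <0 0> <0 2> <1 0>
PSO∖claimed = {<1 0>}

missing: A.r0=1 B.r0=0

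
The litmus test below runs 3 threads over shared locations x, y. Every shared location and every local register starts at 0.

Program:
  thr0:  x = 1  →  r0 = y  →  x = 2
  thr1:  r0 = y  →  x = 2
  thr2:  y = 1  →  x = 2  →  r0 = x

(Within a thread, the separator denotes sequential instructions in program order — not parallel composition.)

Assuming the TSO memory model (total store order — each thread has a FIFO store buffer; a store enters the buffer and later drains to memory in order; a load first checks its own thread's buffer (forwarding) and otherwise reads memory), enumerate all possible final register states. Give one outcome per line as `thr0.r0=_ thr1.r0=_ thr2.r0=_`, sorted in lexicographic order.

thr0.r0=0 thr1.r0=0 thr2.r0=1
thr0.r0=0 thr1.r0=0 thr2.r0=2
thr0.r0=0 thr1.r0=1 thr2.r0=1
thr0.r0=0 thr1.r0=1 thr2.r0=2
thr0.r0=1 thr1.r0=0 thr2.r0=1
thr0.r0=1 thr1.r0=0 thr2.r0=2
thr0.r0=1 thr1.r0=1 thr2.r0=1
thr0.r0=1 thr1.r0=1 thr2.r0=2

outcome vector order: (thr0.r0,thr1.r0,thr2.r0)
|TSO outcomes| = 8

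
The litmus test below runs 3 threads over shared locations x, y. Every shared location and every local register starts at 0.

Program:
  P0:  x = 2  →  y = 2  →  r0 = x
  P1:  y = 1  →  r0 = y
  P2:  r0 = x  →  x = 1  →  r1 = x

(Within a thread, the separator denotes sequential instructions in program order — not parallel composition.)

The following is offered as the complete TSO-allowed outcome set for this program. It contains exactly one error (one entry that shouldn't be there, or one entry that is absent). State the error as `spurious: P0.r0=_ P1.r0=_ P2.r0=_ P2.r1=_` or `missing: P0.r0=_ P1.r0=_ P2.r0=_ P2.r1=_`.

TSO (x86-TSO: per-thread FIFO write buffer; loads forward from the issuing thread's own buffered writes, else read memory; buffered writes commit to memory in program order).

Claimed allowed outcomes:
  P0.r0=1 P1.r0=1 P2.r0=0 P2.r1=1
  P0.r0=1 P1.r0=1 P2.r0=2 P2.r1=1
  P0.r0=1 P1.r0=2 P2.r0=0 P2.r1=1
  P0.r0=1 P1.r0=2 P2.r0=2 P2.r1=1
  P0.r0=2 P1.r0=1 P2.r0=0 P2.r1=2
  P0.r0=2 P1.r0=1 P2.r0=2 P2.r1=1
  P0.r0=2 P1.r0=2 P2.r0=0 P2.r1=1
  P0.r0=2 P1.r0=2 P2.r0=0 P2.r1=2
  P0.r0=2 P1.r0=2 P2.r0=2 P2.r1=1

outcome vector order: (P0.r0,P1.r0,P2.r0,P2.r1)
TSO: 10 outcomes — {(1,1,0,1), (1,1,2,1), (1,2,0,1), (1,2,2,1), (2,1,0,1), (2,1,0,2), (2,1,2,1), (2,2,0,1), (2,2,0,2), (2,2,2,1)}
TSO∖claimed = {(2,1,0,1)}

missing: P0.r0=2 P1.r0=1 P2.r0=0 P2.r1=1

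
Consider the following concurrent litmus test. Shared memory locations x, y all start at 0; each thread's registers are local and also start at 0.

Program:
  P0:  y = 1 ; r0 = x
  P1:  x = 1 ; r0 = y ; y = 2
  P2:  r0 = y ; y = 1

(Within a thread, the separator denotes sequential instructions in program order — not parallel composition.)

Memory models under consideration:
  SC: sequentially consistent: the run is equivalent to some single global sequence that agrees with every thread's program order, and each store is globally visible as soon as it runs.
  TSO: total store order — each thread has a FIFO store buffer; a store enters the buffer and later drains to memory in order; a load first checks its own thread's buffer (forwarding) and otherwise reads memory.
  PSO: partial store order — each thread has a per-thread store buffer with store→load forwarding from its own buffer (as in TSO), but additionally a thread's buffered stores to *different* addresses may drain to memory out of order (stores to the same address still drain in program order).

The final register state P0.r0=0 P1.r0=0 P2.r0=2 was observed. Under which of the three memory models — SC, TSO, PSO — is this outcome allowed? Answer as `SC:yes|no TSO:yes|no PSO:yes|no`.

outcome vector order: (P0.r0,P1.r0,P2.r0)
SC: 9 outcomes — {0/1/0, 0/1/1, 0/1/2, 1/0/0, 1/0/1, 1/0/2, 1/1/0, 1/1/1, 1/1/2}
TSO: 12 outcomes — {0/0/0, 0/0/1, 0/0/2, 0/1/0, 0/1/1, 0/1/2, 1/0/0, 1/0/1, 1/0/2, 1/1/0, 1/1/1, 1/1/2}
PSO: 12 outcomes — {0/0/0, 0/0/1, 0/0/2, 0/1/0, 0/1/1, 0/1/2, 1/0/0, 1/0/1, 1/0/2, 1/1/0, 1/1/1, 1/1/2}
target 0/0/2 ∈ {TSO,PSO}

SC:no TSO:yes PSO:yes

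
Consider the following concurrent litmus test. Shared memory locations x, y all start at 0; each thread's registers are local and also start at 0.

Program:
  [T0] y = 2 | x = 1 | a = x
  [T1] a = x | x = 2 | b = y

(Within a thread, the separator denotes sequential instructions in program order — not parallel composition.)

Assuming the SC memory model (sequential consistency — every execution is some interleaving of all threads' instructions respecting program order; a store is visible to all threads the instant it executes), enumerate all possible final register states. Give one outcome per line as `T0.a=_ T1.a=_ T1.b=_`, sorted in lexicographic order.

T0.a=1 T1.a=0 T1.b=0
T0.a=1 T1.a=0 T1.b=2
T0.a=1 T1.a=1 T1.b=2
T0.a=2 T1.a=0 T1.b=2
T0.a=2 T1.a=1 T1.b=2

outcome vector order: (T0.a,T1.a,T1.b)
|SC outcomes| = 5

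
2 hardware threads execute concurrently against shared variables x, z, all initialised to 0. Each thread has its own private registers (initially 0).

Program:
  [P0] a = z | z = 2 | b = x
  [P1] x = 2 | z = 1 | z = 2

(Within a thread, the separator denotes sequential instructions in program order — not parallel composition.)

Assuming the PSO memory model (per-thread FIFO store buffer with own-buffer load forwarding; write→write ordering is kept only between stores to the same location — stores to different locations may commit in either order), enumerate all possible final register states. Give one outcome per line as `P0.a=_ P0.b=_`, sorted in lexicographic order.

P0.a=0 P0.b=0
P0.a=0 P0.b=2
P0.a=1 P0.b=0
P0.a=1 P0.b=2
P0.a=2 P0.b=0
P0.a=2 P0.b=2

outcome vector order: (P0.a,P0.b)
|PSO outcomes| = 6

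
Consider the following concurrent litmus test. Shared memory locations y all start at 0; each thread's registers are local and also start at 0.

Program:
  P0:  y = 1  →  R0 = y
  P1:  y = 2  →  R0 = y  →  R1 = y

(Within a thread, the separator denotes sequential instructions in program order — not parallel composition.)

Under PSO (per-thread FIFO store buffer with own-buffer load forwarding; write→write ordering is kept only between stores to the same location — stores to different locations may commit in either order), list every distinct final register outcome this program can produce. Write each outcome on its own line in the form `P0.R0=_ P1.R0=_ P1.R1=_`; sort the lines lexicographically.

outcome vector order: (P0.R0,P1.R0,P1.R1)
|PSO outcomes| = 4

P0.R0=1 P1.R0=1 P1.R1=1
P0.R0=1 P1.R0=2 P1.R1=1
P0.R0=1 P1.R0=2 P1.R1=2
P0.R0=2 P1.R0=2 P1.R1=2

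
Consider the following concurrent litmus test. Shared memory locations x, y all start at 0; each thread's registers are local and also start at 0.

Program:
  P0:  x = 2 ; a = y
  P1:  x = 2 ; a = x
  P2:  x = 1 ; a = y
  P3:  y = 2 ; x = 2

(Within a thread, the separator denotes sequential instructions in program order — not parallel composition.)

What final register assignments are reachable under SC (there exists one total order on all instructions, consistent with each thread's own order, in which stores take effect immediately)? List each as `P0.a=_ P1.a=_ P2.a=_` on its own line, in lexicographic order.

P0.a=0 P1.a=1 P2.a=0
P0.a=0 P1.a=1 P2.a=2
P0.a=0 P1.a=2 P2.a=0
P0.a=0 P1.a=2 P2.a=2
P0.a=2 P1.a=1 P2.a=0
P0.a=2 P1.a=1 P2.a=2
P0.a=2 P1.a=2 P2.a=0
P0.a=2 P1.a=2 P2.a=2

outcome vector order: (P0.a,P1.a,P2.a)
|SC outcomes| = 8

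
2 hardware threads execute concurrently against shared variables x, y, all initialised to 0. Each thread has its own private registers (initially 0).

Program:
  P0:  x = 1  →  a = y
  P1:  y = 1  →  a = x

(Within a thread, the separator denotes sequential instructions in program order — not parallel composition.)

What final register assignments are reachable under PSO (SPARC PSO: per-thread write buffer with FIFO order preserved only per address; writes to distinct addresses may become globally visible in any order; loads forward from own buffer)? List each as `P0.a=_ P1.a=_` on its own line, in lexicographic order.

outcome vector order: (P0.a,P1.a)
|PSO outcomes| = 4

P0.a=0 P1.a=0
P0.a=0 P1.a=1
P0.a=1 P1.a=0
P0.a=1 P1.a=1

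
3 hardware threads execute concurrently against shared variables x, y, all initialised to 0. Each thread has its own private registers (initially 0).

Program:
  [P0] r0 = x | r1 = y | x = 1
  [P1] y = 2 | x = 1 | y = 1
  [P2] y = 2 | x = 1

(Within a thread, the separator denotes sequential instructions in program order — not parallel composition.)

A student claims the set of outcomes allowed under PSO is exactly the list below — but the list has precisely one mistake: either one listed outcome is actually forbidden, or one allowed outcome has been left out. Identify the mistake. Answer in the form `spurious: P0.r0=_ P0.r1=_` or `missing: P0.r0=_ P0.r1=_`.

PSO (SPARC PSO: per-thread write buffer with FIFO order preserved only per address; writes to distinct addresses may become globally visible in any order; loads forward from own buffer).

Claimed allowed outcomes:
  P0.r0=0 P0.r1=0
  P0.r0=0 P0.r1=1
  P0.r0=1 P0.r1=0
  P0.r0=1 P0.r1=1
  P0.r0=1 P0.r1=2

missing: P0.r0=0 P0.r1=2

outcome vector order: (P0.r0,P0.r1)
under PSO → (0,0); (0,1); (0,2); (1,0); (1,1); (1,2)
PSO∖claimed = {(0,2)}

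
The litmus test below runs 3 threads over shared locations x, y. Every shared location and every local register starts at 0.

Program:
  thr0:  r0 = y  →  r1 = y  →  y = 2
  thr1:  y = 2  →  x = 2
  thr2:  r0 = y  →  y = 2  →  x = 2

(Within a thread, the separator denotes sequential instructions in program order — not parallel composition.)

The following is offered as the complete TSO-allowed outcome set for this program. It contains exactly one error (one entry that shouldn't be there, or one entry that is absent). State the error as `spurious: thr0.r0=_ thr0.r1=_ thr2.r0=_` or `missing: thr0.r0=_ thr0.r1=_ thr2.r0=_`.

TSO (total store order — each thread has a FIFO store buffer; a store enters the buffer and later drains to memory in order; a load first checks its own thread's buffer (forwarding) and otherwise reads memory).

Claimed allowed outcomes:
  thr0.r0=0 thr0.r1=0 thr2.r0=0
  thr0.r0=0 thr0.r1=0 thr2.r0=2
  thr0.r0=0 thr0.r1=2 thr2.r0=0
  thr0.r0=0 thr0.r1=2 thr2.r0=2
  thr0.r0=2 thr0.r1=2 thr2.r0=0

missing: thr0.r0=2 thr0.r1=2 thr2.r0=2

outcome vector order: (thr0.r0,thr0.r1,thr2.r0)
under TSO → 000 002 020 022 220 222
TSO∖claimed = {222}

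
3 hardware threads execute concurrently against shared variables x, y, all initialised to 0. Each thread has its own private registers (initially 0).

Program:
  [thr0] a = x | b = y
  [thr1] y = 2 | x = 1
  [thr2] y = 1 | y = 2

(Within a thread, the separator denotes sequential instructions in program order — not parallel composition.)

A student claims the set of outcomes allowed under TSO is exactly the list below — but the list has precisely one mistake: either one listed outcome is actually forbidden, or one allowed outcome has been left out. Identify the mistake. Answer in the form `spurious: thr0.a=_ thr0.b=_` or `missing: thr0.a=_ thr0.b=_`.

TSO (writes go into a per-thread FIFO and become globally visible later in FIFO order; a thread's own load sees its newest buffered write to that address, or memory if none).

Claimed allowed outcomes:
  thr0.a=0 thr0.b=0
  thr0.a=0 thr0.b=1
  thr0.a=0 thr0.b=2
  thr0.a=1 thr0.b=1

outcome vector order: (thr0.a,thr0.b)
[TSO] allowed = {0/0, 0/1, 0/2, 1/1, 1/2}
TSO∖claimed = {1/2}

missing: thr0.a=1 thr0.b=2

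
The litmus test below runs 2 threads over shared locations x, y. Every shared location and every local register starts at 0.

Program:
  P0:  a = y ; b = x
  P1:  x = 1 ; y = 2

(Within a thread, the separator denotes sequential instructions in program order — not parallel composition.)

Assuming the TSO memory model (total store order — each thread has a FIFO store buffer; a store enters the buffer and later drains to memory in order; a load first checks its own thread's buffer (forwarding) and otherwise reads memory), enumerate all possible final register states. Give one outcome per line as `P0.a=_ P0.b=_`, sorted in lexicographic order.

P0.a=0 P0.b=0
P0.a=0 P0.b=1
P0.a=2 P0.b=1

outcome vector order: (P0.a,P0.b)
|TSO outcomes| = 3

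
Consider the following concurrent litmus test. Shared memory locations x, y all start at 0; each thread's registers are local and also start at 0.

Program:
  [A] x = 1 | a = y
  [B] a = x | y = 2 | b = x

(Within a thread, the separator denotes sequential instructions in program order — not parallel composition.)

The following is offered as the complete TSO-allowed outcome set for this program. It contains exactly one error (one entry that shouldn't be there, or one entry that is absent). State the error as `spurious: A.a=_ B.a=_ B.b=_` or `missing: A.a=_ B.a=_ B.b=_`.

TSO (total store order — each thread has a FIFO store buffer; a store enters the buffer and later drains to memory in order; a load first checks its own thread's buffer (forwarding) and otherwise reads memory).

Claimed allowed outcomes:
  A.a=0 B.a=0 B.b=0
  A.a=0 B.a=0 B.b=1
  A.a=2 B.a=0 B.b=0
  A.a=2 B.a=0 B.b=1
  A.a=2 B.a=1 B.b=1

outcome vector order: (A.a,B.a,B.b)
TSO (6): (0,0,0); (0,0,1); (0,1,1); (2,0,0); (2,0,1); (2,1,1)
TSO∖claimed = {(0,1,1)}

missing: A.a=0 B.a=1 B.b=1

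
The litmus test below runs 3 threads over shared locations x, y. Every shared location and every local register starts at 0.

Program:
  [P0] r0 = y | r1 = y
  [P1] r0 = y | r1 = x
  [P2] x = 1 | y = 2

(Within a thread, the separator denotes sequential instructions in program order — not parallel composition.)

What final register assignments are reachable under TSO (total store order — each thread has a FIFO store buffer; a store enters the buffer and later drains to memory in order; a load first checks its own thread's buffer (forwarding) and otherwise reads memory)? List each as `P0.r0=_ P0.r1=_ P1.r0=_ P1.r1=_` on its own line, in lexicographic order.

P0.r0=0 P0.r1=0 P1.r0=0 P1.r1=0
P0.r0=0 P0.r1=0 P1.r0=0 P1.r1=1
P0.r0=0 P0.r1=0 P1.r0=2 P1.r1=1
P0.r0=0 P0.r1=2 P1.r0=0 P1.r1=0
P0.r0=0 P0.r1=2 P1.r0=0 P1.r1=1
P0.r0=0 P0.r1=2 P1.r0=2 P1.r1=1
P0.r0=2 P0.r1=2 P1.r0=0 P1.r1=0
P0.r0=2 P0.r1=2 P1.r0=0 P1.r1=1
P0.r0=2 P0.r1=2 P1.r0=2 P1.r1=1

outcome vector order: (P0.r0,P0.r1,P1.r0,P1.r1)
|TSO outcomes| = 9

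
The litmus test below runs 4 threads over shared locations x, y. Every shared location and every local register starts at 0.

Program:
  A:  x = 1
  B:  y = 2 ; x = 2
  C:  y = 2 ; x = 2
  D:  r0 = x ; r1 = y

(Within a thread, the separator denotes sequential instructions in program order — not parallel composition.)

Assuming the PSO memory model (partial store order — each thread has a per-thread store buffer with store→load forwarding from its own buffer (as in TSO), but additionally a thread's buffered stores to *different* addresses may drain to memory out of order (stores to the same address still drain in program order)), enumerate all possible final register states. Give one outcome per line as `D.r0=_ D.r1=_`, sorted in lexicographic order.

outcome vector order: (D.r0,D.r1)
|PSO outcomes| = 6

D.r0=0 D.r1=0
D.r0=0 D.r1=2
D.r0=1 D.r1=0
D.r0=1 D.r1=2
D.r0=2 D.r1=0
D.r0=2 D.r1=2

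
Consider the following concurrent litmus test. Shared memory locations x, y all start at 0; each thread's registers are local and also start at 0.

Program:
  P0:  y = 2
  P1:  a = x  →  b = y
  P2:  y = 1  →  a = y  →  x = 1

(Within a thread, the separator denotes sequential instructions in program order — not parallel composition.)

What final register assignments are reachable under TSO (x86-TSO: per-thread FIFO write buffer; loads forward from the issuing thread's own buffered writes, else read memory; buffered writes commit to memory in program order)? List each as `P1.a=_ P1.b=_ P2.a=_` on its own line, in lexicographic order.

P1.a=0 P1.b=0 P2.a=1
P1.a=0 P1.b=0 P2.a=2
P1.a=0 P1.b=1 P2.a=1
P1.a=0 P1.b=1 P2.a=2
P1.a=0 P1.b=2 P2.a=1
P1.a=0 P1.b=2 P2.a=2
P1.a=1 P1.b=1 P2.a=1
P1.a=1 P1.b=2 P2.a=1
P1.a=1 P1.b=2 P2.a=2

outcome vector order: (P1.a,P1.b,P2.a)
|TSO outcomes| = 9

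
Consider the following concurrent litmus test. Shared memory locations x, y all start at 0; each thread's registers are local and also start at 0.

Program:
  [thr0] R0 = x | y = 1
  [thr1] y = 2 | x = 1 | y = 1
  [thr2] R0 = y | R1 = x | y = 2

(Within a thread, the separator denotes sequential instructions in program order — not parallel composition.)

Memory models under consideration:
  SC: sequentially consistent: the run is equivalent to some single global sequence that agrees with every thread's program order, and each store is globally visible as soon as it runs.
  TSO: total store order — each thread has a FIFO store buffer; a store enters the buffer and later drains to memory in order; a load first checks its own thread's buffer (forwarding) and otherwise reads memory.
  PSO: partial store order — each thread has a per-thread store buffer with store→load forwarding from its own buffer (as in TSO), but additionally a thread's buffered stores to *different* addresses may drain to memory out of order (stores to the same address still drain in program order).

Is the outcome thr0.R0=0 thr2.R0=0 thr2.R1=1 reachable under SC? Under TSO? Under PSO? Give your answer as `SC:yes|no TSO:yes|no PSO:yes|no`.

SC:yes TSO:yes PSO:yes

outcome vector order: (thr0.R0,thr2.R0,thr2.R1)
SC: 11 outcomes — {000 001 010 011 020 021 100 101 111 120 121}
TSO: 11 outcomes — {000 001 010 011 020 021 100 101 111 120 121}
PSO: 12 outcomes — {000 001 010 011 020 021 100 101 110 111 120 121}
target 001 ∈ {SC,TSO,PSO}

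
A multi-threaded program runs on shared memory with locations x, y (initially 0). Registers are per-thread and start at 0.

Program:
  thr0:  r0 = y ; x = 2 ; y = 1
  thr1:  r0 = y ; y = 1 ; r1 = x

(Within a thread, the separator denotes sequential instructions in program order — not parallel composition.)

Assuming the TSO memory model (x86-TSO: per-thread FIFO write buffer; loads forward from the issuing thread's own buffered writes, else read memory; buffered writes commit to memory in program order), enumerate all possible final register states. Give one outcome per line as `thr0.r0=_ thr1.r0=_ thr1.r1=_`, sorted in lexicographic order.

outcome vector order: (thr0.r0,thr1.r0,thr1.r1)
|TSO outcomes| = 5

thr0.r0=0 thr1.r0=0 thr1.r1=0
thr0.r0=0 thr1.r0=0 thr1.r1=2
thr0.r0=0 thr1.r0=1 thr1.r1=2
thr0.r0=1 thr1.r0=0 thr1.r1=0
thr0.r0=1 thr1.r0=0 thr1.r1=2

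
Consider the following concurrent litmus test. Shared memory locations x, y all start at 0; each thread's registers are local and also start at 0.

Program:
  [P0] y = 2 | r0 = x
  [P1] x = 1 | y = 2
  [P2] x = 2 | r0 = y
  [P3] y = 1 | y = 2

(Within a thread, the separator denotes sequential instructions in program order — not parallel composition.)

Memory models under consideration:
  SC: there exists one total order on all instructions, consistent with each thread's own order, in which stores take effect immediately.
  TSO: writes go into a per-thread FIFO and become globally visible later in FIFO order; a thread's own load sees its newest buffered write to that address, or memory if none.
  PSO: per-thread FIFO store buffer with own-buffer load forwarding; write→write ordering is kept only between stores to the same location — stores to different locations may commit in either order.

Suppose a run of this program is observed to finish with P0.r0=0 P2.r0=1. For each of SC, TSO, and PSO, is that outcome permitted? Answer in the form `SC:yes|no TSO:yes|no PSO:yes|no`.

outcome vector order: (P0.r0,P2.r0)
under SC → (0,1); (0,2); (1,0); (1,1); (1,2); (2,0); (2,1); (2,2)
under TSO → (0,0); (0,1); (0,2); (1,0); (1,1); (1,2); (2,0); (2,1); (2,2)
under PSO → (0,0); (0,1); (0,2); (1,0); (1,1); (1,2); (2,0); (2,1); (2,2)
target (0,1) ∈ {SC,TSO,PSO}

SC:yes TSO:yes PSO:yes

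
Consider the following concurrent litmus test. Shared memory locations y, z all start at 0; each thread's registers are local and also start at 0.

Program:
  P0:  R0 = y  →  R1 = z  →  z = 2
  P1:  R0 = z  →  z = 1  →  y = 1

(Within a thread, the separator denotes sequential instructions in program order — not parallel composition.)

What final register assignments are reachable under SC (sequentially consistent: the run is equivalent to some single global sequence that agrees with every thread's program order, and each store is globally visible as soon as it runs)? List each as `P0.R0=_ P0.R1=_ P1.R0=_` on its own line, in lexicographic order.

P0.R0=0 P0.R1=0 P1.R0=0
P0.R0=0 P0.R1=0 P1.R0=2
P0.R0=0 P0.R1=1 P1.R0=0
P0.R0=1 P0.R1=1 P1.R0=0

outcome vector order: (P0.R0,P0.R1,P1.R0)
|SC outcomes| = 4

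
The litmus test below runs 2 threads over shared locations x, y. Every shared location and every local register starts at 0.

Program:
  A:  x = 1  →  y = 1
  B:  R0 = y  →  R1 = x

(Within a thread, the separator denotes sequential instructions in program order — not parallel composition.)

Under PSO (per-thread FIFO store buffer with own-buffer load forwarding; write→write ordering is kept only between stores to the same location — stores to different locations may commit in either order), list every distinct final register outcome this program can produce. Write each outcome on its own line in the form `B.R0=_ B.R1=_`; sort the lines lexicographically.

outcome vector order: (B.R0,B.R1)
|PSO outcomes| = 4

B.R0=0 B.R1=0
B.R0=0 B.R1=1
B.R0=1 B.R1=0
B.R0=1 B.R1=1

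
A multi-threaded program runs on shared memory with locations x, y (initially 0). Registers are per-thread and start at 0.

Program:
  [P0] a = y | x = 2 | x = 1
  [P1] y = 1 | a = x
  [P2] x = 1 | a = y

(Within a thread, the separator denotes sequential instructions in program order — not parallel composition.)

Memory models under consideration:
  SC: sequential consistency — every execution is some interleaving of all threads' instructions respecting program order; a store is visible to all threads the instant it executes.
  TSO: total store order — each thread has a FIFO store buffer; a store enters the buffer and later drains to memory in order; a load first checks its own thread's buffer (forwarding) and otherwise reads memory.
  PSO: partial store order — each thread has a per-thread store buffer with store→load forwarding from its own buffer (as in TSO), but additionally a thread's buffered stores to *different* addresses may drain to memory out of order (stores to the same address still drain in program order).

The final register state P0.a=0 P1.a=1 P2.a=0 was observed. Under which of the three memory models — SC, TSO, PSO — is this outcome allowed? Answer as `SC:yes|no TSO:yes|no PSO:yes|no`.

outcome vector order: (P0.a,P1.a,P2.a)
[SC] allowed = {(0,0,1) (0,1,0) (0,1,1) (0,2,0) (0,2,1) (1,0,1) (1,1,0) (1,1,1) (1,2,0) (1,2,1)}
[TSO] allowed = {(0,0,0) (0,0,1) (0,1,0) (0,1,1) (0,2,0) (0,2,1) (1,0,0) (1,0,1) (1,1,0) (1,1,1) (1,2,0) (1,2,1)}
[PSO] allowed = {(0,0,0) (0,0,1) (0,1,0) (0,1,1) (0,2,0) (0,2,1) (1,0,0) (1,0,1) (1,1,0) (1,1,1) (1,2,0) (1,2,1)}
target (0,1,0) ∈ {SC,TSO,PSO}

SC:yes TSO:yes PSO:yes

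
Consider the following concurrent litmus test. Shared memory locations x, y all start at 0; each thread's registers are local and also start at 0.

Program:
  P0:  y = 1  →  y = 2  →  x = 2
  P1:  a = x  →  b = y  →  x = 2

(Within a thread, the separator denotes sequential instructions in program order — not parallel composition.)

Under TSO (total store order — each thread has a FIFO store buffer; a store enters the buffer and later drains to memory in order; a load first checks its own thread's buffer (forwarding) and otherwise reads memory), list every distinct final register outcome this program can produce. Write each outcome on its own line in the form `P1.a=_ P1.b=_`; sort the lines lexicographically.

outcome vector order: (P1.a,P1.b)
|TSO outcomes| = 4

P1.a=0 P1.b=0
P1.a=0 P1.b=1
P1.a=0 P1.b=2
P1.a=2 P1.b=2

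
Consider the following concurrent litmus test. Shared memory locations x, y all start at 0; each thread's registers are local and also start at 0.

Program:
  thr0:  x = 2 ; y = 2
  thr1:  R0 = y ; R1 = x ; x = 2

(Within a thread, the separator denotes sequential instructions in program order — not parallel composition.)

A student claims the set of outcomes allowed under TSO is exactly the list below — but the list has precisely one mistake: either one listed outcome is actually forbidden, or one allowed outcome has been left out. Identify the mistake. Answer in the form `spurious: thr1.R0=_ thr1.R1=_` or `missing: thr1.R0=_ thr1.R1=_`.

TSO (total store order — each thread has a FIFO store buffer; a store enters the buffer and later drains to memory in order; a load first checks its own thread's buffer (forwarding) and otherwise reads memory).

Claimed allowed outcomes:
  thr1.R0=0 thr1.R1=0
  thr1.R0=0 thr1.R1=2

outcome vector order: (thr1.R0,thr1.R1)
TSO: 3 outcomes — {0/0, 0/2, 2/2}
TSO∖claimed = {2/2}

missing: thr1.R0=2 thr1.R1=2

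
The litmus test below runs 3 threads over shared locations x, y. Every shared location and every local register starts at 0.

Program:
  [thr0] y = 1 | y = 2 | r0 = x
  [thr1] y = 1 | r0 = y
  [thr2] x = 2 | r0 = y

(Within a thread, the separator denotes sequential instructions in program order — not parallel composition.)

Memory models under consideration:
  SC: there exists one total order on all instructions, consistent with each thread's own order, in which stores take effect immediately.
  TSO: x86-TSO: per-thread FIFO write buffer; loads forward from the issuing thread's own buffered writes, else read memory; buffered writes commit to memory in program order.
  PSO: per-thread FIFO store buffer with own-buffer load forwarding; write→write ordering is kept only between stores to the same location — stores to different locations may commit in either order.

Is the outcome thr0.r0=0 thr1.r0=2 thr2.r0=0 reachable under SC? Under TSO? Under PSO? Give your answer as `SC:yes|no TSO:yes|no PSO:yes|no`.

outcome vector order: (thr0.r0,thr1.r0,thr2.r0)
[SC] allowed = {(0,1,1) (0,1,2) (0,2,2) (2,1,0) (2,1,1) (2,1,2) (2,2,0) (2,2,1) (2,2,2)}
[TSO] allowed = {(0,1,0) (0,1,1) (0,1,2) (0,2,0) (0,2,1) (0,2,2) (2,1,0) (2,1,1) (2,1,2) (2,2,0) (2,2,1) (2,2,2)}
[PSO] allowed = {(0,1,0) (0,1,1) (0,1,2) (0,2,0) (0,2,1) (0,2,2) (2,1,0) (2,1,1) (2,1,2) (2,2,0) (2,2,1) (2,2,2)}
target (0,2,0) ∈ {TSO,PSO}

SC:no TSO:yes PSO:yes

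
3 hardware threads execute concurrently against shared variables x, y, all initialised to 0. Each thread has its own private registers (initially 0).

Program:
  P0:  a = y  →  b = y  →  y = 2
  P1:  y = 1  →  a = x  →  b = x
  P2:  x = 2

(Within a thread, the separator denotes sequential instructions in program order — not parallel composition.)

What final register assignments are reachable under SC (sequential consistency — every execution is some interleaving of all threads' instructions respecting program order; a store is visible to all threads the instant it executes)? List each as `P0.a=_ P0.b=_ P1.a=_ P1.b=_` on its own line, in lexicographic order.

outcome vector order: (P0.a,P0.b,P1.a,P1.b)
|SC outcomes| = 9

P0.a=0 P0.b=0 P1.a=0 P1.b=0
P0.a=0 P0.b=0 P1.a=0 P1.b=2
P0.a=0 P0.b=0 P1.a=2 P1.b=2
P0.a=0 P0.b=1 P1.a=0 P1.b=0
P0.a=0 P0.b=1 P1.a=0 P1.b=2
P0.a=0 P0.b=1 P1.a=2 P1.b=2
P0.a=1 P0.b=1 P1.a=0 P1.b=0
P0.a=1 P0.b=1 P1.a=0 P1.b=2
P0.a=1 P0.b=1 P1.a=2 P1.b=2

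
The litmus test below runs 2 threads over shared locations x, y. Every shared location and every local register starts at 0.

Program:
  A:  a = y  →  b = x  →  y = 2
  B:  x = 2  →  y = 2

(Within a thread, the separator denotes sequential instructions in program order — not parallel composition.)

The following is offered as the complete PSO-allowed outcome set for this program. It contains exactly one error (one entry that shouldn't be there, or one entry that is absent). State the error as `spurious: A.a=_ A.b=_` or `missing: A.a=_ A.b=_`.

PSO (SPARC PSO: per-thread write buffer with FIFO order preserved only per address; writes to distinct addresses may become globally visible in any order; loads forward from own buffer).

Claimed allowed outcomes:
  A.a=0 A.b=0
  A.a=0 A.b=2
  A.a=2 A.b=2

missing: A.a=2 A.b=0

outcome vector order: (A.a,A.b)
under PSO → <0 0>, <0 2>, <2 0>, <2 2>
PSO∖claimed = {<2 0>}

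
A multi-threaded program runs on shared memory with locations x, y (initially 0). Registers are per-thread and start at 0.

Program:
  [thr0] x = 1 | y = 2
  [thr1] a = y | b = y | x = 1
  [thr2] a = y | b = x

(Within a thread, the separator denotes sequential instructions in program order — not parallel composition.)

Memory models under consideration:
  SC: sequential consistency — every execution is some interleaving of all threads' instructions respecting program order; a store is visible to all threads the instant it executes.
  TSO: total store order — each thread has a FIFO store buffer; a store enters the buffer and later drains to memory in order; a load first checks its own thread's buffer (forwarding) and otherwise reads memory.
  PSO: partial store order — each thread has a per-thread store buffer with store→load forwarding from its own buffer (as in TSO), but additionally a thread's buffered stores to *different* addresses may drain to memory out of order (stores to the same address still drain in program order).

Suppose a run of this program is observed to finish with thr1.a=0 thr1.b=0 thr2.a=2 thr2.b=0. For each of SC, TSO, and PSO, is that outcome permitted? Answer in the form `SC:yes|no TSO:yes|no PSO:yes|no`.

outcome vector order: (thr1.a,thr1.b,thr2.a,thr2.b)
SC: 9 outcomes — {(0,0,0,0), (0,0,0,1), (0,0,2,1), (0,2,0,0), (0,2,0,1), (0,2,2,1), (2,2,0,0), (2,2,0,1), (2,2,2,1)}
TSO: 9 outcomes — {(0,0,0,0), (0,0,0,1), (0,0,2,1), (0,2,0,0), (0,2,0,1), (0,2,2,1), (2,2,0,0), (2,2,0,1), (2,2,2,1)}
PSO: 12 outcomes — {(0,0,0,0), (0,0,0,1), (0,0,2,0), (0,0,2,1), (0,2,0,0), (0,2,0,1), (0,2,2,0), (0,2,2,1), (2,2,0,0), (2,2,0,1), (2,2,2,0), (2,2,2,1)}
target (0,0,2,0) ∈ {PSO}

SC:no TSO:no PSO:yes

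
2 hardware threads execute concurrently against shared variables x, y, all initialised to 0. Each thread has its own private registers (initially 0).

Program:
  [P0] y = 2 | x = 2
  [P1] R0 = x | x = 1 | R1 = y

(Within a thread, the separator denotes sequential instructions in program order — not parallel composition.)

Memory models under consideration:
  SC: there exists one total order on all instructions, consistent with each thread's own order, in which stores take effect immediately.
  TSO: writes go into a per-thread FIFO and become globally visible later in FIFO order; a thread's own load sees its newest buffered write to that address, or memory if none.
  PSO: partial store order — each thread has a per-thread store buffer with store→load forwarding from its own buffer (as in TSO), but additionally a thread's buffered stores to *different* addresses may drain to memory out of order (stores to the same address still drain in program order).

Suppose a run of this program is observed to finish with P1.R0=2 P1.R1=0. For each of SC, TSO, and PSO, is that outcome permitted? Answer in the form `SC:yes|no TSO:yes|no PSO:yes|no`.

outcome vector order: (P1.R0,P1.R1)
[SC] allowed = {0/0 0/2 2/2}
[TSO] allowed = {0/0 0/2 2/2}
[PSO] allowed = {0/0 0/2 2/0 2/2}
target 2/0 ∈ {PSO}

SC:no TSO:no PSO:yes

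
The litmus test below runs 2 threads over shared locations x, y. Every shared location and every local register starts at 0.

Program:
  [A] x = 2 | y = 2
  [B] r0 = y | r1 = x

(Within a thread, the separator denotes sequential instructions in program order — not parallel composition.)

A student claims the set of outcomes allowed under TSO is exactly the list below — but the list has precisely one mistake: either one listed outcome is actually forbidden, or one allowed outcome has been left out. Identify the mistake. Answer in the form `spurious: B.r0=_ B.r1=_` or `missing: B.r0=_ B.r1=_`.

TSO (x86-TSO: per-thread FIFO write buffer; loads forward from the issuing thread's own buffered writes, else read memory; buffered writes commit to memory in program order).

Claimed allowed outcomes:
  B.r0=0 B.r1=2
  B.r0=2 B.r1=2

missing: B.r0=0 B.r1=0

outcome vector order: (B.r0,B.r1)
TSO (3): <0 0>, <0 2>, <2 2>
TSO∖claimed = {<0 0>}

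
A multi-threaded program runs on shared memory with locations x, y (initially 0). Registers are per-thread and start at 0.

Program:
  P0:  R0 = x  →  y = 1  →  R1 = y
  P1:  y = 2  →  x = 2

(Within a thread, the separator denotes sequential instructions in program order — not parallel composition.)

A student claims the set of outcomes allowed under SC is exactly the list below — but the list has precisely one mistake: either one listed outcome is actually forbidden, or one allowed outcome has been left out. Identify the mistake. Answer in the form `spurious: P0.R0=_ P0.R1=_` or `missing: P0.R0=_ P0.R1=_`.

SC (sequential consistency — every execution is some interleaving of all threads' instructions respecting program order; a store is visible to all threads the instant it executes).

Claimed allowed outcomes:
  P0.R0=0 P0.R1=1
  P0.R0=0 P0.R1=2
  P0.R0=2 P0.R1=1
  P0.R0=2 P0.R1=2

outcome vector order: (P0.R0,P0.R1)
SC: 3 outcomes — {<0 1> <0 2> <2 1>}
claimed∖SC = {<2 2>}

spurious: P0.R0=2 P0.R1=2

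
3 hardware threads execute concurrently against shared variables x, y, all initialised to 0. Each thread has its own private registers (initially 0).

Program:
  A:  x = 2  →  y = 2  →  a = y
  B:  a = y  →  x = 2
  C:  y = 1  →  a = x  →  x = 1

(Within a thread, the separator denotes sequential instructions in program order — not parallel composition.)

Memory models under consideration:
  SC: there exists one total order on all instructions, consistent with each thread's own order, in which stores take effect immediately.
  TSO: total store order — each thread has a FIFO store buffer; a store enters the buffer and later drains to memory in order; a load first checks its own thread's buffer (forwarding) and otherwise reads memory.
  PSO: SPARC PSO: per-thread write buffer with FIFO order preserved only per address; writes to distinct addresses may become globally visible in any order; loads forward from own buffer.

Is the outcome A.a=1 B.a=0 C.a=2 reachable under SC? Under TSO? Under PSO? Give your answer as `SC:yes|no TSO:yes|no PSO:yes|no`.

SC:yes TSO:yes PSO:yes

outcome vector order: (A.a,B.a,C.a)
SC: 9 outcomes — {1/0/2 1/1/2 1/2/2 2/0/0 2/0/2 2/1/0 2/1/2 2/2/0 2/2/2}
TSO: 12 outcomes — {1/0/0 1/0/2 1/1/0 1/1/2 1/2/0 1/2/2 2/0/0 2/0/2 2/1/0 2/1/2 2/2/0 2/2/2}
PSO: 12 outcomes — {1/0/0 1/0/2 1/1/0 1/1/2 1/2/0 1/2/2 2/0/0 2/0/2 2/1/0 2/1/2 2/2/0 2/2/2}
target 1/0/2 ∈ {SC,TSO,PSO}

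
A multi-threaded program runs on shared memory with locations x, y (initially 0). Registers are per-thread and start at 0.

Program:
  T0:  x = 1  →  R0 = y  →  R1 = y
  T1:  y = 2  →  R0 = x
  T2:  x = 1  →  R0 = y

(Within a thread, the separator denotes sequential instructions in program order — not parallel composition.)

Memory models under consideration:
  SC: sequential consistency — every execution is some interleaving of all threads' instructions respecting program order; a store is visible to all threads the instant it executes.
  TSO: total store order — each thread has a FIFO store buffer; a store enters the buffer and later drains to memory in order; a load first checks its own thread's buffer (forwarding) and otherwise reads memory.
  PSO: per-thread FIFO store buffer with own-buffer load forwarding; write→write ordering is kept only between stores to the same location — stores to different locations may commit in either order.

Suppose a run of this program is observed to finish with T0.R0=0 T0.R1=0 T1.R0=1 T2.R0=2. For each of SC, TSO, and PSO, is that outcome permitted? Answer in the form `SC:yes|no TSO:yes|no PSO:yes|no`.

outcome vector order: (T0.R0,T0.R1,T1.R0,T2.R0)
[SC] allowed = {<0 0 1 0>; <0 0 1 2>; <0 2 1 0>; <0 2 1 2>; <2 2 0 2>; <2 2 1 0>; <2 2 1 2>}
[TSO] allowed = {<0 0 0 0>; <0 0 0 2>; <0 0 1 0>; <0 0 1 2>; <0 2 0 0>; <0 2 0 2>; <0 2 1 0>; <0 2 1 2>; <2 2 0 0>; <2 2 0 2>; <2 2 1 0>; <2 2 1 2>}
[PSO] allowed = {<0 0 0 0>; <0 0 0 2>; <0 0 1 0>; <0 0 1 2>; <0 2 0 0>; <0 2 0 2>; <0 2 1 0>; <0 2 1 2>; <2 2 0 0>; <2 2 0 2>; <2 2 1 0>; <2 2 1 2>}
target <0 0 1 2> ∈ {SC,TSO,PSO}

SC:yes TSO:yes PSO:yes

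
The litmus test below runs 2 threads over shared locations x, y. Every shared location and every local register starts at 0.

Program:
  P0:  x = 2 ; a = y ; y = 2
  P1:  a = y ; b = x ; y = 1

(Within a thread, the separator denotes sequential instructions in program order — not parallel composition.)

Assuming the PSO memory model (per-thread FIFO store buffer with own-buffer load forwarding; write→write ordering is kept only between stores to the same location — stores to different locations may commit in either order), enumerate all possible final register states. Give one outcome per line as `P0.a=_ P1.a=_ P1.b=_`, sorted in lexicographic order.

P0.a=0 P1.a=0 P1.b=0
P0.a=0 P1.a=0 P1.b=2
P0.a=0 P1.a=2 P1.b=0
P0.a=0 P1.a=2 P1.b=2
P0.a=1 P1.a=0 P1.b=0
P0.a=1 P1.a=0 P1.b=2

outcome vector order: (P0.a,P1.a,P1.b)
|PSO outcomes| = 6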